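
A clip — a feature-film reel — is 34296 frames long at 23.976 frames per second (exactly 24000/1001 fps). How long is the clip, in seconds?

Running time = 34296 / (24000/1001) = 1430.429 s.

1430.429 seconds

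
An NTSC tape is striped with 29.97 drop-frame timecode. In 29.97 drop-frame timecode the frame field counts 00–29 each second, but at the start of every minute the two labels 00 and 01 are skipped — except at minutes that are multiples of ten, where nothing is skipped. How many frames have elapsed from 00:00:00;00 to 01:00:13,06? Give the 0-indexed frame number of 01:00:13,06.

As if non-drop at 30 labels/s: (1 × 3600 + 0 × 60 + 13) × 30 + 6 = 108396.
Minute boundaries passed: 60; those not divisible by 10: 60 − 6 = 54; dropped labels = 2 × 54 = 108.
Actual frame index = 108396 − 108 = 108288.

108288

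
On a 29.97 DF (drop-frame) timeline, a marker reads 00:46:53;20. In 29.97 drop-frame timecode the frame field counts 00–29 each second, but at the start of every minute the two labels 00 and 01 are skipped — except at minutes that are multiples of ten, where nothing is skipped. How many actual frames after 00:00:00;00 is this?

84326

Complete 10-minute blocks: 4, each 17982 frames → 71928.
Remaining 6 whole minutes in the current block: 1800 + 5 × 1798 = 10790 frames.
Within the current minute: 53 × 30 + 20 − 2 = 1608 (labels ;00/;01 skipped at this minute). Total = 71928 + 10790 + 1608 = 84326.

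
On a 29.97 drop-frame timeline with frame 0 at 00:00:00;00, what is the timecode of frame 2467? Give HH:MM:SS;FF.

Ten DF minutes hold 17982 frames, so frame 2467 lies in block 0 (frames 0–17981) with 2467 frames into that block.
The block's first minute is 1800 frames and the rest 1798 each; 2467 frames reaches minute 1, so 0 × 18 + 1 × 2 = 2 labels have been skipped so far.
Adding those back, label number 2467 + 2 = 2469 at 30 labels/s is 82 s + 9 f = 0 h 1 min 22 s frame 9, i.e. 00:01:22;09.

00:01:22;09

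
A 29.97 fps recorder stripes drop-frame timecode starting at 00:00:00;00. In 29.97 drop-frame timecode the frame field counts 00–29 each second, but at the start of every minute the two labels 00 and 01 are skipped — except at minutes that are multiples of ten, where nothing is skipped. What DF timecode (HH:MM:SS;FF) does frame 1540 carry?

00:00:51;10

Each 10-minute DF block holds 10 × 60 × 30 − 9 × 2 = 17982 frames. 1540 ÷ 17982 → 0 full blocks, remainder 1540.
Within the partial block the first minute is 1800 frames and each further minute 1798, so 0 further minute boundaries passed. Total skipped labels = 18 × 0 + 2 × 0 = 0.
Non-drop label index = 1540 + 0 = 1540; at 30 labels/s that is 00:00:51:10, i.e. DF 00:00:51;10.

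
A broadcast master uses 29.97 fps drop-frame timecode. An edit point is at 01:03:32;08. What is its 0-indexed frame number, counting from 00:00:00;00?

114254

As if non-drop at 30 labels/s: (1 × 3600 + 3 × 60 + 32) × 30 + 8 = 114368.
Minute boundaries passed: 63; those not divisible by 10: 63 − 6 = 57; dropped labels = 2 × 57 = 114.
Actual frame index = 114368 − 114 = 114254.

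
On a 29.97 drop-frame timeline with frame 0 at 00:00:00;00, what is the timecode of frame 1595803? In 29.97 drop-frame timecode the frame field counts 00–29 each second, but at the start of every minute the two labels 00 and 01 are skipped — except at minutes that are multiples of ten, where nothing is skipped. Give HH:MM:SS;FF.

14:47:26;21

Ten DF minutes hold 17982 frames, so frame 1595803 lies in block 88 (frames 1582416–1600397) with 13387 frames into that block.
The block's first minute is 1800 frames and the rest 1798 each; 13387 frames reaches minute 7, so 88 × 18 + 7 × 2 = 1598 labels have been skipped so far.
Adding those back, label number 1595803 + 1598 = 1597401 at 30 labels/s is 53246 s + 21 f = 14 h 47 min 26 s frame 21, i.e. 14:47:26;21.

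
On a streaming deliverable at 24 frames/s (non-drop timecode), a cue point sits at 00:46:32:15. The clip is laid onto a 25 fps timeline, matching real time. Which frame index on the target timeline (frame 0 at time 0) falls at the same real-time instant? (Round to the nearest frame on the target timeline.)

Source frame index: (0×3600 + 46×60 + 32) × 24 + 15 = 67023.
Real time: 67023 / (24) = 22341/8 s.
Target frame: (22341/8) × (25) = 558525/8 ≈ 69815.625 → 69816.

frame 69816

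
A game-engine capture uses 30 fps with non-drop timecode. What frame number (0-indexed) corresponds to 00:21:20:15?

Total seconds to the label: (0 × 3600 + 21 × 60 + 20) = 1280.
Frame index = 1280 × 30 + 15 = 38415.

38415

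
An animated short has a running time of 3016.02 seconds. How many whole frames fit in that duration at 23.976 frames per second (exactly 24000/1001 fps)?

72312 frames

Frames = 3016.02 × 24000/1001 = 10340640/143 ≈ 72312.1678.
Complete frames: 72312.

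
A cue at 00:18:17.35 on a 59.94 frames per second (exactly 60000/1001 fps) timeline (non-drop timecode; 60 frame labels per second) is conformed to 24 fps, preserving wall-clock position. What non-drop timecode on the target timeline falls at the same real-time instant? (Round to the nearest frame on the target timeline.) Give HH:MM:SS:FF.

00:18:18:16

Source frame index: (0×3600 + 18×60 + 17) × 60 + 35 = 65855.
Real time: 65855 / (60000/1001) = 13184171/12000 s.
Target frame: (13184171/12000) × (24) = 13184171/500 ≈ 26368.342 → 26368.
At 24 labels/s: frame 26368 → 00:18:18:16.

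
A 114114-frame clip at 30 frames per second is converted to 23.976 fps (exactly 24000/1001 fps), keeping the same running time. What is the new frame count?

91200 frames

Target frames = source frames × (target rate / source rate) = 114114 × (24000/1001)/(30) = 114114 × 800/1001 = 91200.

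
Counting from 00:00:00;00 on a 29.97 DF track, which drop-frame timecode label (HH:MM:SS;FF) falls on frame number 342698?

Each 10-minute DF block holds 10 × 60 × 30 − 9 × 2 = 17982 frames. 342698 ÷ 17982 → 19 full blocks, remainder 1040.
Within the partial block the first minute is 1800 frames and each further minute 1798, so 0 further minute boundaries passed. Total skipped labels = 18 × 19 + 2 × 0 = 342.
Non-drop label index = 342698 + 342 = 343040; at 30 labels/s that is 03:10:34:20, i.e. DF 03:10:34;20.

03:10:34;20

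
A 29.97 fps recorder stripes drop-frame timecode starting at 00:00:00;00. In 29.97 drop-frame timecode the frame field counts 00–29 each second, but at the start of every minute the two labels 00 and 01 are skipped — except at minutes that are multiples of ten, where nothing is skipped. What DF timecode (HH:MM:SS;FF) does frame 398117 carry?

03:41:23;25

Ten DF minutes hold 17982 frames, so frame 398117 lies in block 22 (frames 395604–413585) with 2513 frames into that block.
The block's first minute is 1800 frames and the rest 1798 each; 2513 frames reaches minute 1, so 22 × 18 + 1 × 2 = 398 labels have been skipped so far.
Adding those back, label number 398117 + 398 = 398515 at 30 labels/s is 13283 s + 25 f = 3 h 41 min 23 s frame 25, i.e. 03:41:23;25.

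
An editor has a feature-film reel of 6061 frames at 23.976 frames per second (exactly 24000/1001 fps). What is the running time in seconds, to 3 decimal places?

252.794 seconds

Running time = 6061 × 1001/24000 = 6067061/24000 s ≈ 252.794 s.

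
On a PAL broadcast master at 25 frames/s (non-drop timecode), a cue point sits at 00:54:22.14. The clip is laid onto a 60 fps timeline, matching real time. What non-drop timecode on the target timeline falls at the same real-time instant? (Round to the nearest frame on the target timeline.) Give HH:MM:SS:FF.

Source frame index: (0×3600 + 54×60 + 22) × 25 + 14 = 81564.
Real time: 81564 / (25) = 81564/25 s.
Target frame: (81564/25) × (60) = 978768/5 ≈ 195753.600 → 195754.
At 60 labels/s: frame 195754 → 00:54:22:34.

00:54:22:34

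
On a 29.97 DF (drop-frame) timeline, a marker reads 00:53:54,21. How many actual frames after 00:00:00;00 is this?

96945

Complete 10-minute blocks: 5, each 17982 frames → 89910.
Remaining 3 whole minutes in the current block: 1800 + 2 × 1798 = 5396 frames.
Within the current minute: 54 × 30 + 21 − 2 = 1639 (labels ;00/;01 skipped at this minute). Total = 89910 + 5396 + 1639 = 96945.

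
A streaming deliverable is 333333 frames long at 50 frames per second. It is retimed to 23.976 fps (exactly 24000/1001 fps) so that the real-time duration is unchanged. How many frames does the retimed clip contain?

Target frames = source frames × (target rate / source rate) = 333333 × (24000/1001)/(50) = 333333 × 480/1001 = 159840.

159840 frames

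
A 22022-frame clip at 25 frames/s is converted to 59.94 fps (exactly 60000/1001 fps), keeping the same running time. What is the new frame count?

Target frames = source frames × (target rate / source rate) = 22022 × (60000/1001)/(25) = 22022 × 2400/1001 = 52800.

52800 frames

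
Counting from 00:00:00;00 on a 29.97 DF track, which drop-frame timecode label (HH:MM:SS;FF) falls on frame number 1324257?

12:16:26;03

Ten DF minutes hold 17982 frames, so frame 1324257 lies in block 73 (frames 1312686–1330667) with 11571 frames into that block.
The block's first minute is 1800 frames and the rest 1798 each; 11571 frames reaches minute 6, so 73 × 18 + 6 × 2 = 1326 labels have been skipped so far.
Adding those back, label number 1324257 + 1326 = 1325583 at 30 labels/s is 44186 s + 3 f = 12 h 16 min 26 s frame 3, i.e. 12:16:26;03.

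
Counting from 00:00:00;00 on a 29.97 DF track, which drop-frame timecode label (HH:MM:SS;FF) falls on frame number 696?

Ten DF minutes hold 17982 frames, so frame 696 lies in block 0 (frames 0–17981) with 696 frames into that block.
The block's first minute is 1800 frames and the rest 1798 each; 696 frames reaches minute 0, so 0 × 18 + 0 × 2 = 0 labels have been skipped so far.
Adding those back, label number 696 + 0 = 696 at 30 labels/s is 23 s + 6 f = 0 h 0 min 23 s frame 6, i.e. 00:00:23;06.

00:00:23;06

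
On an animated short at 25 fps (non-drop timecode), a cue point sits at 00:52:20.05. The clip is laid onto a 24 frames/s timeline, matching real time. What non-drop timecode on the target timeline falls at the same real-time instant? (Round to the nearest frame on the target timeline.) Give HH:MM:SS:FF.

00:52:20:05

Source frame index: (0×3600 + 52×60 + 20) × 25 + 5 = 78505.
Real time: 78505 / (25) = 15701/5 s.
Target frame: (15701/5) × (24) = 376824/5 ≈ 75364.800 → 75365.
At 24 labels/s: frame 75365 → 00:52:20:05.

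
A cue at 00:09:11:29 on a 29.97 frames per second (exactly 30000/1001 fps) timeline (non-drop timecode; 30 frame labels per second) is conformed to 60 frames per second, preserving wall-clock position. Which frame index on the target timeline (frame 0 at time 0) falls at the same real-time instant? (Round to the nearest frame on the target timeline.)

frame 33151

Source frame index: (0×3600 + 9×60 + 11) × 30 + 29 = 16559.
Real time: 16559 / (30000/1001) = 16575559/30000 s.
Target frame: (16575559/30000) × (60) = 16575559/500 ≈ 33151.118 → 33151.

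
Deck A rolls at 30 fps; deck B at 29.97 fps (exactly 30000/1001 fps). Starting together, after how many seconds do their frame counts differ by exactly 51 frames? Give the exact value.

1701.7 seconds

The gap grows by |30000/1001 − 30| = 30/1001 frames per second.
Time for a 51-frame gap: 51 ÷ (30/1001) = 1701.7 s.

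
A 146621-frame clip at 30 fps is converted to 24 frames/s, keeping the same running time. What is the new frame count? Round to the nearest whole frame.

117297 frames

Frames at target rate = 146621 × (24) / (30) = 586484/5 ≈ 117296.800.
Nearest whole frame: 117297.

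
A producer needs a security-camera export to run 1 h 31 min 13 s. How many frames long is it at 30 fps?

1 h 31 min 13 s = 5473 s.
Frames = 5473 × 30 = 164190.

164190 frames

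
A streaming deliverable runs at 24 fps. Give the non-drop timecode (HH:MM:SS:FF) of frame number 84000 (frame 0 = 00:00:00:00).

00:58:20:00

84000 ÷ 24 = 3500 full seconds, remainder 0 frames.
3500 s = 0 h 58 min 20 s.
Timecode: 00:58:20:00.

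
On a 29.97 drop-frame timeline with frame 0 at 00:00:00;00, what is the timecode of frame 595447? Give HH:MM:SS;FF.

Each 10-minute DF block holds 10 × 60 × 30 − 9 × 2 = 17982 frames. 595447 ÷ 17982 → 33 full blocks, remainder 2041.
Within the partial block the first minute is 1800 frames and each further minute 1798, so 1 further minute boundary passed. Total skipped labels = 18 × 33 + 2 × 1 = 596.
Non-drop label index = 595447 + 596 = 596043; at 30 labels/s that is 05:31:08:03, i.e. DF 05:31:08;03.

05:31:08;03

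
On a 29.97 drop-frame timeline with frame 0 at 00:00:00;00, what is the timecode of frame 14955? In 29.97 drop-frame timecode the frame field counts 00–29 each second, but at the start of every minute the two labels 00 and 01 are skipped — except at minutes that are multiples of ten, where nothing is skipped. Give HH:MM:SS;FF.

Ten DF minutes hold 17982 frames, so frame 14955 lies in block 0 (frames 0–17981) with 14955 frames into that block.
The block's first minute is 1800 frames and the rest 1798 each; 14955 frames reaches minute 8, so 0 × 18 + 8 × 2 = 16 labels have been skipped so far.
Adding those back, label number 14955 + 16 = 14971 at 30 labels/s is 499 s + 1 f = 0 h 8 min 19 s frame 1, i.e. 00:08:19;01.

00:08:19;01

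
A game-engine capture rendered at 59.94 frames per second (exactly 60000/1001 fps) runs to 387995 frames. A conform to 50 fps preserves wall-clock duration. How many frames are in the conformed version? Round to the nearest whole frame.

Frames at target rate = 387995 × (50) / (60000/1001) = 77676599/240 ≈ 323652.496.
Nearest whole frame: 323652.

323652 frames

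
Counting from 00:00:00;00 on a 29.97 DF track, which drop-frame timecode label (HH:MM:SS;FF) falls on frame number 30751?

00:17:06;03

Each 10-minute DF block holds 10 × 60 × 30 − 9 × 2 = 17982 frames. 30751 ÷ 17982 → 1 full block, remainder 12769.
Within the partial block the first minute is 1800 frames and each further minute 1798, so 7 further minute boundaries passed. Total skipped labels = 18 × 1 + 2 × 7 = 32.
Non-drop label index = 30751 + 32 = 30783; at 30 labels/s that is 00:17:06:03, i.e. DF 00:17:06;03.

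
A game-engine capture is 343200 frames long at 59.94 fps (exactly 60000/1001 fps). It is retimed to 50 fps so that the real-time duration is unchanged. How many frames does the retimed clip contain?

286286 frames

Target frames = source frames × (target rate / source rate) = 343200 × (50)/(60000/1001) = 343200 × 1001/1200 = 286286.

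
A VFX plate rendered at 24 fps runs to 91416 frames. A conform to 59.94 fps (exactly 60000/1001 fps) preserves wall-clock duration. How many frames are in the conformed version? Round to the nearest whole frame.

Frames at target rate = 91416 × (60000/1001) / (24) = 17580000/77 ≈ 228311.688.
Nearest whole frame: 228312.

228312 frames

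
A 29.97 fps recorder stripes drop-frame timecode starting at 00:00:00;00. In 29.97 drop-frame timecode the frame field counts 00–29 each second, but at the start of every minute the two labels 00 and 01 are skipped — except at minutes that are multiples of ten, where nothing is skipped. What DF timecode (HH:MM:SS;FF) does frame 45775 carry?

00:25:27;11

Each 10-minute DF block holds 10 × 60 × 30 − 9 × 2 = 17982 frames. 45775 ÷ 17982 → 2 full blocks, remainder 9811.
Within the partial block the first minute is 1800 frames and each further minute 1798, so 5 further minute boundaries passed. Total skipped labels = 18 × 2 + 2 × 5 = 46.
Non-drop label index = 45775 + 46 = 45821; at 30 labels/s that is 00:25:27:11, i.e. DF 00:25:27;11.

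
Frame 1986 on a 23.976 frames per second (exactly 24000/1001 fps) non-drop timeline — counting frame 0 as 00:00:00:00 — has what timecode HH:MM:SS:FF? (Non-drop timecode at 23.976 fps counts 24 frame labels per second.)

1986 ÷ 24 = 82 full seconds, remainder 18 frames.
82 s = 0 h 1 min 22 s.
Timecode: 00:01:22:18.

00:01:22:18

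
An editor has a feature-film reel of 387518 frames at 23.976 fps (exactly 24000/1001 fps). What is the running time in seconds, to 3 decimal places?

Running time = 387518 × 1001/24000 = 193952759/12000 s ≈ 16162.730 s.

16162.730 seconds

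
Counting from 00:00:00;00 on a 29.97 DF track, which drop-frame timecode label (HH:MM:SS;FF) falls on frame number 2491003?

Ten DF minutes hold 17982 frames, so frame 2491003 lies in block 138 (frames 2481516–2499497) with 9487 frames into that block.
The block's first minute is 1800 frames and the rest 1798 each; 9487 frames reaches minute 5, so 138 × 18 + 5 × 2 = 2494 labels have been skipped so far.
Adding those back, label number 2491003 + 2494 = 2493497 at 30 labels/s is 83116 s + 17 f = 23 h 5 min 16 s frame 17, i.e. 23:05:16;17.

23:05:16;17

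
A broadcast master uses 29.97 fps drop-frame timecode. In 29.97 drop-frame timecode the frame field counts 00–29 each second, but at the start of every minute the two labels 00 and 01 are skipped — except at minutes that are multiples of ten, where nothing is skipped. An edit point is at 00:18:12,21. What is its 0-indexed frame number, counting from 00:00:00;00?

32747

As if non-drop at 30 labels/s: (0 × 3600 + 18 × 60 + 12) × 30 + 21 = 32781.
Minute boundaries passed: 18; those not divisible by 10: 18 − 1 = 17; dropped labels = 2 × 17 = 34.
Actual frame index = 32781 − 34 = 32747.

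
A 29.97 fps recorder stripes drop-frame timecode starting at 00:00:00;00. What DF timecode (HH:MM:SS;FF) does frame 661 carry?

00:00:22;01

Each 10-minute DF block holds 10 × 60 × 30 − 9 × 2 = 17982 frames. 661 ÷ 17982 → 0 full blocks, remainder 661.
Within the partial block the first minute is 1800 frames and each further minute 1798, so 0 further minute boundaries passed. Total skipped labels = 18 × 0 + 2 × 0 = 0.
Non-drop label index = 661 + 0 = 661; at 30 labels/s that is 00:00:22:01, i.e. DF 00:00:22;01.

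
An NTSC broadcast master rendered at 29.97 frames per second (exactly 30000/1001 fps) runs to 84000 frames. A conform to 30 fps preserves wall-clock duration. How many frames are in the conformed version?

Target frames = source frames × (target rate / source rate) = 84000 × (30)/(30000/1001) = 84000 × 1001/1000 = 84084.

84084 frames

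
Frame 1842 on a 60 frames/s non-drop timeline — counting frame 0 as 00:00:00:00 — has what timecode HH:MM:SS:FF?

1842 ÷ 60 = 30 full seconds, remainder 42 frames.
30 s = 0 h 0 min 30 s.
Timecode: 00:00:30:42.

00:00:30:42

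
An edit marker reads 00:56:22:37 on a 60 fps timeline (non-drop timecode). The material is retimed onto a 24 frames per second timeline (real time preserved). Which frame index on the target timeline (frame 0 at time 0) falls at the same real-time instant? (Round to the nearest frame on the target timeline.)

Source frame index: (0×3600 + 56×60 + 22) × 60 + 37 = 202957.
Real time: 202957 / (60) = 202957/60 s.
Target frame: (202957/60) × (24) = 405914/5 ≈ 81182.800 → 81183.

frame 81183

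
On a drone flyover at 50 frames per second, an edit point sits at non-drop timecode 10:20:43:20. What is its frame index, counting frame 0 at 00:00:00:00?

frame 1862170

Total seconds to the label: (10 × 3600 + 20 × 60 + 43) = 37243.
Frame index = 37243 × 50 + 20 = 1862170.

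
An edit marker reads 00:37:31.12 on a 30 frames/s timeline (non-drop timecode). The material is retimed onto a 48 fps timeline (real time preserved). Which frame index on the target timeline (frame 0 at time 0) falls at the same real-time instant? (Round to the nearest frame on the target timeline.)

frame 108067

Source frame index: (0×3600 + 37×60 + 31) × 30 + 12 = 67542.
Real time: 67542 / (30) = 11257/5 s.
Target frame: (11257/5) × (48) = 540336/5 ≈ 108067.200 → 108067.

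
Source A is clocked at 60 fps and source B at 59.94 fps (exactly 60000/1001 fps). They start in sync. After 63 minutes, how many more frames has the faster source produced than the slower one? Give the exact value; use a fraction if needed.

32400/143 frames

63 min = 3780 s.
A emits 60 × 3780 = 226800 frames; B emits 60000/1001 × 3780 = 32400000/143.
Difference = 32400/143 frames (≈ 226.5734); B is behind A.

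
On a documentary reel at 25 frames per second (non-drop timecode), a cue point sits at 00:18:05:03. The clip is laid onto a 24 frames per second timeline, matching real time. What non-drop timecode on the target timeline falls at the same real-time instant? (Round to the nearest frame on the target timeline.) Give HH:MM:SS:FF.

00:18:05:03

Source frame index: (0×3600 + 18×60 + 5) × 25 + 3 = 27128.
Real time: 27128 / (25) = 27128/25 s.
Target frame: (27128/25) × (24) = 651072/25 ≈ 26042.880 → 26043.
At 24 labels/s: frame 26043 → 00:18:05:03.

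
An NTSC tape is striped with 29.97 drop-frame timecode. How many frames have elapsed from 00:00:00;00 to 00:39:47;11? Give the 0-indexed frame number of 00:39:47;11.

71549

Complete 10-minute blocks: 3, each 17982 frames → 53946.
Remaining 9 whole minutes in the current block: 1800 + 8 × 1798 = 16184 frames.
Within the current minute: 47 × 30 + 11 − 2 = 1419 (labels ;00/;01 skipped at this minute). Total = 53946 + 16184 + 1419 = 71549.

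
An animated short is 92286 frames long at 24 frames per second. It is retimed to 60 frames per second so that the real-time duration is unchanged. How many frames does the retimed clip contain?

Target frames = source frames × (target rate / source rate) = 92286 × (60)/(24) = 92286 × 5/2 = 230715.

230715 frames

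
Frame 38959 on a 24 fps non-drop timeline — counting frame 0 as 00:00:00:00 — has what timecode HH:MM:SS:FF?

00:27:03:07

38959 ÷ 24 = 1623 full seconds, remainder 7 frames.
1623 s = 0 h 27 min 3 s.
Timecode: 00:27:03:07.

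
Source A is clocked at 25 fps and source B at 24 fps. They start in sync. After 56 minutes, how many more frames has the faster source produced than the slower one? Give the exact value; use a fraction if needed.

56 min = 3360 s.
A emits 25 × 3360 = 84000 frames; B emits 24 × 3360 = 80640.
Difference = 3360 frames; B is behind A.

3360 frames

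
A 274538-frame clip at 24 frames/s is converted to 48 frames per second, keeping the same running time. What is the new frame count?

Target frames = source frames × (target rate / source rate) = 274538 × (48)/(24) = 274538 × 2 = 549076.

549076 frames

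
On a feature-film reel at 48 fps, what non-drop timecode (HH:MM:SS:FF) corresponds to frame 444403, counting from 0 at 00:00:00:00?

444403 ÷ 48 = 9258 full seconds, remainder 19 frames.
9258 s = 2 h 34 min 18 s.
Timecode: 02:34:18:19.

02:34:18:19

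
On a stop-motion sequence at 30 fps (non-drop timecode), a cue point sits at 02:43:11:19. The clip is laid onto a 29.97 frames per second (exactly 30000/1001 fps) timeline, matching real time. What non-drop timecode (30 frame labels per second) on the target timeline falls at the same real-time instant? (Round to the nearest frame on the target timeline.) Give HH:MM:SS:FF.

Source frame index: (2×3600 + 43×60 + 11) × 30 + 19 = 293749.
Real time: 293749 / (30) = 293749/30 s.
Target frame: (293749/30) × (30000/1001) = 293749000/1001 ≈ 293455.544 → 293456.
At 30 labels/s: frame 293456 → 02:43:01:26.

02:43:01:26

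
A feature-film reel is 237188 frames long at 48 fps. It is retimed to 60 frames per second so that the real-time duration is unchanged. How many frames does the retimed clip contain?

296485 frames

Target frames = source frames × (target rate / source rate) = 237188 × (60)/(48) = 237188 × 5/4 = 296485.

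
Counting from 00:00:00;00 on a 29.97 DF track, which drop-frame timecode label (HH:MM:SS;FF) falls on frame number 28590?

Each 10-minute DF block holds 10 × 60 × 30 − 9 × 2 = 17982 frames. 28590 ÷ 17982 → 1 full block, remainder 10608.
Within the partial block the first minute is 1800 frames and each further minute 1798, so 5 further minute boundaries passed. Total skipped labels = 18 × 1 + 2 × 5 = 28.
Non-drop label index = 28590 + 28 = 28618; at 30 labels/s that is 00:15:53:28, i.e. DF 00:15:53;28.

00:15:53;28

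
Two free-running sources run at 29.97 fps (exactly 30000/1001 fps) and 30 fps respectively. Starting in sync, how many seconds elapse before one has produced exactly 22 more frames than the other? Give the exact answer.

11011/15 seconds

The gap grows by |30 − 30000/1001| = 30/1001 frames per second.
Time for a 22-frame gap: 22 ÷ (30/1001) = 11011/15 s.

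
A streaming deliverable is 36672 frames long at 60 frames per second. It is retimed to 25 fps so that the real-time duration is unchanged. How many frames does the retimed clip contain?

Target frames = source frames × (target rate / source rate) = 36672 × (25)/(60) = 36672 × 5/12 = 15280.

15280 frames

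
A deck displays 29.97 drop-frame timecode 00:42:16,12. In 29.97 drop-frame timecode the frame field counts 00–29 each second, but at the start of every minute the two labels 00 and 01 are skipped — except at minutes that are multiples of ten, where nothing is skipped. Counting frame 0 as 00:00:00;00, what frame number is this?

Complete 10-minute blocks: 4, each 17982 frames → 71928.
Remaining 2 whole minutes in the current block: 1800 + 1 × 1798 = 3598 frames.
Within the current minute: 16 × 30 + 12 − 2 = 490 (labels ;00/;01 skipped at this minute). Total = 71928 + 3598 + 490 = 76016.

76016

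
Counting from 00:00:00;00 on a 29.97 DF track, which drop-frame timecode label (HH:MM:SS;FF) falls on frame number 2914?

Ten DF minutes hold 17982 frames, so frame 2914 lies in block 0 (frames 0–17981) with 2914 frames into that block.
The block's first minute is 1800 frames and the rest 1798 each; 2914 frames reaches minute 1, so 0 × 18 + 1 × 2 = 2 labels have been skipped so far.
Adding those back, label number 2914 + 2 = 2916 at 30 labels/s is 97 s + 6 f = 0 h 1 min 37 s frame 6, i.e. 00:01:37;06.

00:01:37;06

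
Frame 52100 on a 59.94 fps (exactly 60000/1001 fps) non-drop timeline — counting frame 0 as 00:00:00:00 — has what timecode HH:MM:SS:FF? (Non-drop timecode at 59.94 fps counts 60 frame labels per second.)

00:14:28:20

52100 ÷ 60 = 868 full seconds, remainder 20 frames.
868 s = 0 h 14 min 28 s.
Timecode: 00:14:28:20.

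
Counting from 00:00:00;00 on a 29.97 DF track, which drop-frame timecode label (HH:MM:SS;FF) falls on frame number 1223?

Ten DF minutes hold 17982 frames, so frame 1223 lies in block 0 (frames 0–17981) with 1223 frames into that block.
The block's first minute is 1800 frames and the rest 1798 each; 1223 frames reaches minute 0, so 0 × 18 + 0 × 2 = 0 labels have been skipped so far.
Adding those back, label number 1223 + 0 = 1223 at 30 labels/s is 40 s + 23 f = 0 h 0 min 40 s frame 23, i.e. 00:00:40;23.

00:00:40;23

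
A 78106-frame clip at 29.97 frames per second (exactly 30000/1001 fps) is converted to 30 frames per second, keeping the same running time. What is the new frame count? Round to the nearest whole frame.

78184 frames

Frames at target rate = 78106 × (30) / (30000/1001) = 39092053/500 ≈ 78184.106.
Nearest whole frame: 78184.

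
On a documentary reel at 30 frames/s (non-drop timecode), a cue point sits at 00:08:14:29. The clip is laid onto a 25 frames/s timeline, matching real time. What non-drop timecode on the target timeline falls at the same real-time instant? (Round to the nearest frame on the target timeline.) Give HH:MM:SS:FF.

Source frame index: (0×3600 + 8×60 + 14) × 30 + 29 = 14849.
Real time: 14849 / (30) = 14849/30 s.
Target frame: (14849/30) × (25) = 74245/6 ≈ 12374.167 → 12374.
At 25 labels/s: frame 12374 → 00:08:14:24.

00:08:14:24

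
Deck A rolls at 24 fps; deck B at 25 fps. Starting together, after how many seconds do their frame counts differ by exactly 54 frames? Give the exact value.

54 seconds

The gap grows by |25 − 24| = 1 frame per second.
Time for a 54-frame gap: 54 ÷ (1) = 54 s.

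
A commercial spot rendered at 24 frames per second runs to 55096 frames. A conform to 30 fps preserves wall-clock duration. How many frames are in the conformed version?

68870 frames

Target frames = source frames × (target rate / source rate) = 55096 × (30)/(24) = 55096 × 5/4 = 68870.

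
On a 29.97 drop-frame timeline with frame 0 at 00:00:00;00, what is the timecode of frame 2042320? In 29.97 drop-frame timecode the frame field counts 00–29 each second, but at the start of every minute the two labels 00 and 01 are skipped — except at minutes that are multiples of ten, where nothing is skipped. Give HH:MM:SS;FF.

18:55:45;14

Ten DF minutes hold 17982 frames, so frame 2042320 lies in block 113 (frames 2031966–2049947) with 10354 frames into that block.
The block's first minute is 1800 frames and the rest 1798 each; 10354 frames reaches minute 5, so 113 × 18 + 5 × 2 = 2044 labels have been skipped so far.
Adding those back, label number 2042320 + 2044 = 2044364 at 30 labels/s is 68145 s + 14 f = 18 h 55 min 45 s frame 14, i.e. 18:55:45;14.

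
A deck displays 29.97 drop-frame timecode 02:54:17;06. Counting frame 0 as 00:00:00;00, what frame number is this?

As if non-drop at 30 labels/s: (2 × 3600 + 54 × 60 + 17) × 30 + 6 = 313716.
Minute boundaries passed: 174; those not divisible by 10: 174 − 17 = 157; dropped labels = 2 × 157 = 314.
Actual frame index = 313716 − 314 = 313402.

313402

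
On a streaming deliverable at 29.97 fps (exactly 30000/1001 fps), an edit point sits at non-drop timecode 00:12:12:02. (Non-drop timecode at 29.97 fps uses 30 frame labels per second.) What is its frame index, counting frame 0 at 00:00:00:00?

frame 21962

Total seconds to the label: (0 × 3600 + 12 × 60 + 12) = 732.
Frame index = 732 × 30 + 2 = 21962.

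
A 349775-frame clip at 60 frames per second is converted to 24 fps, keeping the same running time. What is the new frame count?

Target frames = source frames × (target rate / source rate) = 349775 × (24)/(60) = 349775 × 2/5 = 139910.

139910 frames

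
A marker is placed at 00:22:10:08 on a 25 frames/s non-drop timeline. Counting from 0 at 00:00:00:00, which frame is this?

Total seconds to the label: (0 × 3600 + 22 × 60 + 10) = 1330.
Frame index = 1330 × 25 + 8 = 33258.

33258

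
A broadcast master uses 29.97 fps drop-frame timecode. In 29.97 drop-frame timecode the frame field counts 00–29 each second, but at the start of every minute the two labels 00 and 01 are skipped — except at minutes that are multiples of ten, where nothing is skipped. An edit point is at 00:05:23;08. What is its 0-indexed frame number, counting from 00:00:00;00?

9688

Complete 10-minute blocks: 0, each 17982 frames → 0.
Remaining 5 whole minutes in the current block: 1800 + 4 × 1798 = 8992 frames.
Within the current minute: 23 × 30 + 8 − 2 = 696 (labels ;00/;01 skipped at this minute). Total = 0 + 8992 + 696 = 9688.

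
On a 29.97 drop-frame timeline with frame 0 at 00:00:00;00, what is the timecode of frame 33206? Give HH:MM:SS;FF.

00:18:28;00

Each 10-minute DF block holds 10 × 60 × 30 − 9 × 2 = 17982 frames. 33206 ÷ 17982 → 1 full block, remainder 15224.
Within the partial block the first minute is 1800 frames and each further minute 1798, so 8 further minute boundaries passed. Total skipped labels = 18 × 1 + 2 × 8 = 34.
Non-drop label index = 33206 + 34 = 33240; at 30 labels/s that is 00:18:28:00, i.e. DF 00:18:28;00.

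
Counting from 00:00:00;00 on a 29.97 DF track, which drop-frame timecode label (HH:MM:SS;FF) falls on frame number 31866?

Ten DF minutes hold 17982 frames, so frame 31866 lies in block 1 (frames 17982–35963) with 13884 frames into that block.
The block's first minute is 1800 frames and the rest 1798 each; 13884 frames reaches minute 7, so 1 × 18 + 7 × 2 = 32 labels have been skipped so far.
Adding those back, label number 31866 + 32 = 31898 at 30 labels/s is 1063 s + 8 f = 0 h 17 min 43 s frame 8, i.e. 00:17:43;08.

00:17:43;08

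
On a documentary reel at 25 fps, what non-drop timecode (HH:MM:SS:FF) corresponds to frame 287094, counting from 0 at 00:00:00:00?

03:11:23:19

287094 ÷ 25 = 11483 full seconds, remainder 19 frames.
11483 s = 3 h 11 min 23 s.
Timecode: 03:11:23:19.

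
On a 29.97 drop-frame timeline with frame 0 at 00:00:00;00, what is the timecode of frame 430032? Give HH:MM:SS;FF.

Ten DF minutes hold 17982 frames, so frame 430032 lies in block 23 (frames 413586–431567) with 16446 frames into that block.
The block's first minute is 1800 frames and the rest 1798 each; 16446 frames reaches minute 9, so 23 × 18 + 9 × 2 = 432 labels have been skipped so far.
Adding those back, label number 430032 + 432 = 430464 at 30 labels/s is 14348 s + 24 f = 3 h 59 min 8 s frame 24, i.e. 03:59:08;24.

03:59:08;24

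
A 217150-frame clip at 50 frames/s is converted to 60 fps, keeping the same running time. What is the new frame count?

Target frames = source frames × (target rate / source rate) = 217150 × (60)/(50) = 217150 × 6/5 = 260580.

260580 frames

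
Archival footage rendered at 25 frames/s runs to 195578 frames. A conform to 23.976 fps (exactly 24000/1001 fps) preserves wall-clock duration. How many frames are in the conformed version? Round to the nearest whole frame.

Frames at target rate = 195578 × (24000/1001) / (25) = 187754880/1001 ≈ 187567.313.
Nearest whole frame: 187567.

187567 frames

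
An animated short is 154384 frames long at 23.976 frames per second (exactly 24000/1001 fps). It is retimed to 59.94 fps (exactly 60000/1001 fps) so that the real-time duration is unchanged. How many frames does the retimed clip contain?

Target frames = source frames × (target rate / source rate) = 154384 × (60000/1001)/(24000/1001) = 154384 × 5/2 = 385960.

385960 frames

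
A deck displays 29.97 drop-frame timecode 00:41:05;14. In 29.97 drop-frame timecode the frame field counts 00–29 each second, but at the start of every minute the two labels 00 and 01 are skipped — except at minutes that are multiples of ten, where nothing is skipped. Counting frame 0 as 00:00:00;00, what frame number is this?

73890

As if non-drop at 30 labels/s: (0 × 3600 + 41 × 60 + 5) × 30 + 14 = 73964.
Minute boundaries passed: 41; those not divisible by 10: 41 − 4 = 37; dropped labels = 2 × 37 = 74.
Actual frame index = 73964 − 74 = 73890.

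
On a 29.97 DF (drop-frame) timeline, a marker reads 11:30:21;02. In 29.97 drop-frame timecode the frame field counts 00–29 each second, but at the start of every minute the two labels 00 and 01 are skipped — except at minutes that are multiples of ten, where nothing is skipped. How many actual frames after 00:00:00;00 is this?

1241390

As if non-drop at 30 labels/s: (11 × 3600 + 30 × 60 + 21) × 30 + 2 = 1242632.
Minute boundaries passed: 690; those not divisible by 10: 690 − 69 = 621; dropped labels = 2 × 621 = 1242.
Actual frame index = 1242632 − 1242 = 1241390.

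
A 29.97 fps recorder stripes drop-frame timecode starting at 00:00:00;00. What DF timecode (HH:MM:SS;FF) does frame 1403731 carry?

Each 10-minute DF block holds 10 × 60 × 30 − 9 × 2 = 17982 frames. 1403731 ÷ 17982 → 78 full blocks, remainder 1135.
Within the partial block the first minute is 1800 frames and each further minute 1798, so 0 further minute boundaries passed. Total skipped labels = 18 × 78 + 2 × 0 = 1404.
Non-drop label index = 1403731 + 1404 = 1405135; at 30 labels/s that is 13:00:37:25, i.e. DF 13:00:37;25.

13:00:37;25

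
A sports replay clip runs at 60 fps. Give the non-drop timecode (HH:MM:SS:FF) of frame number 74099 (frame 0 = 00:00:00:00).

00:20:34:59

74099 ÷ 60 = 1234 full seconds, remainder 59 frames.
1234 s = 0 h 20 min 34 s.
Timecode: 00:20:34:59.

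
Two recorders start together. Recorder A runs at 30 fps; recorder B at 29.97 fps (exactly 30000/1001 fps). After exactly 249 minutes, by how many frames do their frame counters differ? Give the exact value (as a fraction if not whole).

448200/1001 frames

249 min = 14940 s.
A emits 30 × 14940 = 448200 frames; B emits 30000/1001 × 14940 = 448200000/1001.
Difference = 448200/1001 frames (≈ 447.7522); B is behind A.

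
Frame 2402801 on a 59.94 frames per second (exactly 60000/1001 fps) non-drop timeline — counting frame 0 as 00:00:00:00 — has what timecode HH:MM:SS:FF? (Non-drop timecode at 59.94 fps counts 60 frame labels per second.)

11:07:26:41

2402801 ÷ 60 = 40046 full seconds, remainder 41 frames.
40046 s = 11 h 7 min 26 s.
Timecode: 11:07:26:41.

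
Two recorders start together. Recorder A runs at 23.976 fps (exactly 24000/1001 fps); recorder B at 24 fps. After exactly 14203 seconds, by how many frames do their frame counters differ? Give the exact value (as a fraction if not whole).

48696/143 frames

A emits 24000/1001 × 14203 = 48696000/143 frames; B emits 24 × 14203 = 340872.
Difference = 48696/143 frames (≈ 340.5315); B is ahead of A.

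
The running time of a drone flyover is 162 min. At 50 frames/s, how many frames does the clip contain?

486000 frames

162 min = 9720 s.
Frames = 9720 × 50 = 486000.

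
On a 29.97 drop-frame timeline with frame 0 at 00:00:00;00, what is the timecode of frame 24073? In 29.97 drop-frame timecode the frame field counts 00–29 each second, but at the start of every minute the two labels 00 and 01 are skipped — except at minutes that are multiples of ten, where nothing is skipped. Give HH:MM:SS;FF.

00:13:23;07

Ten DF minutes hold 17982 frames, so frame 24073 lies in block 1 (frames 17982–35963) with 6091 frames into that block.
The block's first minute is 1800 frames and the rest 1798 each; 6091 frames reaches minute 3, so 1 × 18 + 3 × 2 = 24 labels have been skipped so far.
Adding those back, label number 24073 + 24 = 24097 at 30 labels/s is 803 s + 7 f = 0 h 13 min 23 s frame 7, i.e. 00:13:23;07.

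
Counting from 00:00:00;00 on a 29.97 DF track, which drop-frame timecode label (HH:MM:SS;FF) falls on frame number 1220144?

Each 10-minute DF block holds 10 × 60 × 30 − 9 × 2 = 17982 frames. 1220144 ÷ 17982 → 67 full blocks, remainder 15350.
Within the partial block the first minute is 1800 frames and each further minute 1798, so 8 further minute boundaries passed. Total skipped labels = 18 × 67 + 2 × 8 = 1222.
Non-drop label index = 1220144 + 1222 = 1221366; at 30 labels/s that is 11:18:32:06, i.e. DF 11:18:32;06.

11:18:32;06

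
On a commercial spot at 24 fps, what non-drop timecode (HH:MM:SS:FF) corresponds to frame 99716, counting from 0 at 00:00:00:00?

01:09:14:20

99716 ÷ 24 = 4154 full seconds, remainder 20 frames.
4154 s = 1 h 9 min 14 s.
Timecode: 01:09:14:20.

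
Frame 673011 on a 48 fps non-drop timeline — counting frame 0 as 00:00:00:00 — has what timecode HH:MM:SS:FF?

673011 ÷ 48 = 14021 full seconds, remainder 3 frames.
14021 s = 3 h 53 min 41 s.
Timecode: 03:53:41:03.

03:53:41:03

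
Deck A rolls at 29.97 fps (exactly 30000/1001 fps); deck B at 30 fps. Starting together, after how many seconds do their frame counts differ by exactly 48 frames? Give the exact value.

1601.6 seconds

The gap grows by |30 − 30000/1001| = 30/1001 frames per second.
Time for a 48-frame gap: 48 ÷ (30/1001) = 1601.6 s.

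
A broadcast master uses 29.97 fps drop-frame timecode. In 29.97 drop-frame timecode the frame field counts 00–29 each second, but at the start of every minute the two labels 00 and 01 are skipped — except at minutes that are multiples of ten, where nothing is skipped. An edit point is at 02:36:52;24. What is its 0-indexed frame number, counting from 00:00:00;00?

282102

As if non-drop at 30 labels/s: (2 × 3600 + 36 × 60 + 52) × 30 + 24 = 282384.
Minute boundaries passed: 156; those not divisible by 10: 156 − 15 = 141; dropped labels = 2 × 141 = 282.
Actual frame index = 282384 − 282 = 282102.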